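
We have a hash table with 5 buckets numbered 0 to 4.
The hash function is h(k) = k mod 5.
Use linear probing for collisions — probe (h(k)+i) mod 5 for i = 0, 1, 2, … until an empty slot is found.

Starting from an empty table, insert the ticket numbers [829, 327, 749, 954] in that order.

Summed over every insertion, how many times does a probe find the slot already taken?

3

Insert 829: h=4, slot 4 empty -> index 4.
Insert 327: h=2, slot 2 empty -> index 2.
Insert 749: h=4, slot 4 occupied -> index 0.
Insert 954: h=4, slots 4,0 occupied -> index 1.
Table: [749, 954, 327, _, 829]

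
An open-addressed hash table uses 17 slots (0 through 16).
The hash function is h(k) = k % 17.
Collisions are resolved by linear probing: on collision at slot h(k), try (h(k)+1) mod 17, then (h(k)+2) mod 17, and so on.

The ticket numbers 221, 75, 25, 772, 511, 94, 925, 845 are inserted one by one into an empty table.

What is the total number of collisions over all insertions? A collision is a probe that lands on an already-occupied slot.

221: h=0 → slot 0
75: h=7 → slot 7
25: h=8 → slot 8
772: h=7, probe 7,8,9 → slot 9
511: h=1 → slot 1
94: h=9, probe 9,10 → slot 10
925: h=7, probe 7,8,9,10,11 → slot 11
845: h=12 → slot 12
Table: [221, 511, -, -, -, -, -, 75, 25, 772, 94, 925, 845, -, -, -, -]

7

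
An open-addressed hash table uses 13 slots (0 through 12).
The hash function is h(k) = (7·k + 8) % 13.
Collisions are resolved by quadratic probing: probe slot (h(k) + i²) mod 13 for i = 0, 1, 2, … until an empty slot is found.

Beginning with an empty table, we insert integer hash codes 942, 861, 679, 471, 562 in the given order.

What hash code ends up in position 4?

679

942: h=11 → slot 11
861: h=3 → slot 3
679: h=3, probe 3,4 → slot 4
471: h=3, probe 3,4,7 → slot 7
562: h=3, probe 3,4,7,12 → slot 12
Table: [., ., ., 861, 679, ., ., 471, ., ., ., 942, 562]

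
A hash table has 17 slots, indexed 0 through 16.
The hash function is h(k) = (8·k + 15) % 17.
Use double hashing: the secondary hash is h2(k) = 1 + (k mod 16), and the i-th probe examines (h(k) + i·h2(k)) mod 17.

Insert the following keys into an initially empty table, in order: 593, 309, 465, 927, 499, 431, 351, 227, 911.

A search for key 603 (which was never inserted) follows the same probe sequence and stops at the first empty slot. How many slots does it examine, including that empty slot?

2

593 hashes to 16; slot 16 is free => place at 16.
309 hashes to 5; slot 5 is free => place at 5.
465 hashes to 12; slot 12 is free => place at 12.
927 hashes to 2; slot 2 is free => place at 2.
499 hashes to 12, h2=4; 12,16 taken => place at 3.
431 hashes to 12, h2=16; 12 taken => place at 11.
351 hashes to 1; slot 1 is free => place at 1.
227 hashes to 12, h2=4; 12,16,3 taken => place at 7.
911 hashes to 10; slot 10 is free => place at 10.
Table: [∅, 351, 927, 499, ∅, 309, ∅, 227, ∅, ∅, 911, 431, 465, ∅, ∅, ∅, 593]
Lookup 603: h=11, h2=12, probe 11,6 → slot 6 empty, not found.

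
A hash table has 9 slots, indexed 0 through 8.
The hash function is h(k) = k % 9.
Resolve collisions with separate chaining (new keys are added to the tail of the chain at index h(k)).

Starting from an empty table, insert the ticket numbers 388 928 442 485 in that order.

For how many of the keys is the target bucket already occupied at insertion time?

2

388 → bucket 1
928 → bucket 1 (collision)
442 → bucket 1 (collision)
485 → bucket 8
Final buckets:
0: -
1: 388 -> 928 -> 442
2: -
3: -
4: -
5: -
6: -
7: -
8: 485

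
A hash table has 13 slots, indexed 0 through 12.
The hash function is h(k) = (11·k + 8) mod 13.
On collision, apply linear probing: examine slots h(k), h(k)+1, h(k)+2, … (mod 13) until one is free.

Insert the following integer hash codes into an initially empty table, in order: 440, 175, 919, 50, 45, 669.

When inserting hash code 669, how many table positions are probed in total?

440 hashes to 12; slot 12 is free → place at 12.
175 hashes to 9; slot 9 is free → place at 9.
919 hashes to 3; slot 3 is free → place at 3.
50 hashes to 12; 12 taken → place at 0.
45 hashes to 9; 9 taken → place at 10.
669 hashes to 9; 9,10 taken → place at 11.
Table: [50, ∅, ∅, 919, ∅, ∅, ∅, ∅, ∅, 175, 45, 669, 440]

3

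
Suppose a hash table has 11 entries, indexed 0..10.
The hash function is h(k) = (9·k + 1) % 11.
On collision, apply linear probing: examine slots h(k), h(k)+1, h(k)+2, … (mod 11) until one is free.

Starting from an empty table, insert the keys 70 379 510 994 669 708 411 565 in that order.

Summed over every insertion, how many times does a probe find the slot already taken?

20

70: h=4 => slot 4
379: h=2 => slot 2
510: h=4, probe 4,5 => slot 5
994: h=4, probe 4,5,6 => slot 6
669: h=5, probe 5,6,7 => slot 7
708: h=4, probe 4,5,6,7,8 => slot 8
411: h=4, probe 4,5,6,7,8,9 => slot 9
565: h=4, probe 4,5,6,7,8,9,10 => slot 10
Table: [_, _, 379, _, 70, 510, 994, 669, 708, 411, 565]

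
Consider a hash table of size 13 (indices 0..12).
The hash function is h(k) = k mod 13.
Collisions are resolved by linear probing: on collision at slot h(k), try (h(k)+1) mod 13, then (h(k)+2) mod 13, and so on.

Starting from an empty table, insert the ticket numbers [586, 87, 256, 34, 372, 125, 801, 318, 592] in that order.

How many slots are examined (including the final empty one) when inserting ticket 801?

6

586 hashes to 1; slot 1 is free => place at 1.
87 hashes to 9; slot 9 is free => place at 9.
256 hashes to 9; 9 taken => place at 10.
34 hashes to 8; slot 8 is free => place at 8.
372 hashes to 8; 8,9,10 taken => place at 11.
125 hashes to 8; 8,9,10,11 taken => place at 12.
801 hashes to 8; 8,9,10,11,12 taken => place at 0.
318 hashes to 6; slot 6 is free => place at 6.
592 hashes to 7; slot 7 is free => place at 7.
Table: [801, 586, —, —, —, —, 318, 592, 34, 87, 256, 372, 125]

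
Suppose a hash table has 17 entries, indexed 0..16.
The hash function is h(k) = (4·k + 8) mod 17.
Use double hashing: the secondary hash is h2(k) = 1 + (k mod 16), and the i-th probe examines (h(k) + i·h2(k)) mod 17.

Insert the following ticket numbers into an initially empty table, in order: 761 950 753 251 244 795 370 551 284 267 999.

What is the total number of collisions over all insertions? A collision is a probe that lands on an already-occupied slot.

Insert 761: h=9, slot 9 empty => index 9.
Insert 950: h=0, slot 0 empty => index 0.
Insert 753: h=11, slot 11 empty => index 11.
Insert 251: h=9, h2=12, slot 9 occupied => index 4.
Insert 244: h=15, slot 15 empty => index 15.
Insert 795: h=9, h2=12, slots 9,4 occupied => index 16.
Insert 370: h=9, h2=3, slot 9 occupied => index 12.
Insert 551: h=2, slot 2 empty => index 2.
Insert 284: h=5, slot 5 empty => index 5.
Insert 267: h=5, h2=12, slots 5,0,12 occupied => index 7.
Insert 999: h=9, h2=8, slots 9,0 occupied => index 8.
Table: [950, _, 551, _, 251, 284, _, 267, 999, 761, _, 753, 370, _, _, 244, 795]

9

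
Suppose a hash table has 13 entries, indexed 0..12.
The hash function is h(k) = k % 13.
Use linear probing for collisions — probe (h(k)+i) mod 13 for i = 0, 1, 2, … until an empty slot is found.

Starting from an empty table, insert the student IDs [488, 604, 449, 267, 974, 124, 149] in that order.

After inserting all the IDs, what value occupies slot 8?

Insert 488: h=7, slot 7 empty -> index 7.
Insert 604: h=6, slot 6 empty -> index 6.
Insert 449: h=7, slot 7 occupied -> index 8.
Insert 267: h=7, slots 7,8 occupied -> index 9.
Insert 974: h=12, slot 12 empty -> index 12.
Insert 124: h=7, slots 7,8,9 occupied -> index 10.
Insert 149: h=6, slots 6,7,8,9,10 occupied -> index 11.
Table: [∅, ∅, ∅, ∅, ∅, ∅, 604, 488, 449, 267, 124, 149, 974]

449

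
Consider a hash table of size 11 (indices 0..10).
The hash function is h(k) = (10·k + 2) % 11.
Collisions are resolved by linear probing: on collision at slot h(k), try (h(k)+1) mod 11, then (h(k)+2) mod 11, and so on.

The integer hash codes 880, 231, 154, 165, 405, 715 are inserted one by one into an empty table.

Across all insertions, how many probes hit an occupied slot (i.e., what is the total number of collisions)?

880 hashes to 2; slot 2 is free -> place at 2.
231 hashes to 2; 2 taken -> place at 3.
154 hashes to 2; 2,3 taken -> place at 4.
165 hashes to 2; 2,3,4 taken -> place at 5.
405 hashes to 4; 4,5 taken -> place at 6.
715 hashes to 2; 2,3,4,5,6 taken -> place at 7.
Table: [., ., 880, 231, 154, 165, 405, 715, ., ., .]

13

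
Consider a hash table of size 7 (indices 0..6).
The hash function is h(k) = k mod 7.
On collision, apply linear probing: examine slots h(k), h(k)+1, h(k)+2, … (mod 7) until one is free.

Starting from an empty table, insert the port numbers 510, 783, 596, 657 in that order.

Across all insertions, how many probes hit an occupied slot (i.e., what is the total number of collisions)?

Insert 510: h=6, slot 6 empty => index 6.
Insert 783: h=6, slot 6 occupied => index 0.
Insert 596: h=1, slot 1 empty => index 1.
Insert 657: h=6, slots 6,0,1 occupied => index 2.
Table: [783, 596, 657, -, -, -, 510]

4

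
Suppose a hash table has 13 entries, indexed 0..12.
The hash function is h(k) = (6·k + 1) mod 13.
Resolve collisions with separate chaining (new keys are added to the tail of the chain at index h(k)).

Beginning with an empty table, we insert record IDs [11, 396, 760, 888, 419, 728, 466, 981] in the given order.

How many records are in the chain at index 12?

11 -> bucket 2
396 -> bucket 11
760 -> bucket 11 (collision)
888 -> bucket 12
419 -> bucket 6
728 -> bucket 1
466 -> bucket 2 (collision)
981 -> bucket 11 (collision)
Final buckets:
0: -
1: 728
2: 11 -> 466
3: -
4: -
5: -
6: 419
7: -
8: -
9: -
10: -
11: 396 -> 760 -> 981
12: 888

1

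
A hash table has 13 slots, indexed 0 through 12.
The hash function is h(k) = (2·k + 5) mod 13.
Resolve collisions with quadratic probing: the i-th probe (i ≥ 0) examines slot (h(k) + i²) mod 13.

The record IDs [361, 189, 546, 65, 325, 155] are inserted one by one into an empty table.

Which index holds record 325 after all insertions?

361 hashes to 12; slot 12 is free => place at 12.
189 hashes to 6; slot 6 is free => place at 6.
546 hashes to 5; slot 5 is free => place at 5.
65 hashes to 5; 5,6 taken => place at 9.
325 hashes to 5; 5,6,9 taken => place at 1.
155 hashes to 3; slot 3 is free => place at 3.
Table: [-, 325, -, 155, -, 546, 189, -, -, 65, -, -, 361]

1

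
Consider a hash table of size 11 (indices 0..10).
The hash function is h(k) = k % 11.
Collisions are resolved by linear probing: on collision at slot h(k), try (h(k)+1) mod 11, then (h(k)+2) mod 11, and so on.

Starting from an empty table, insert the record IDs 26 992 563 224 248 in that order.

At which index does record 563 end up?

3

Insert 26: h=4, slot 4 empty => index 4.
Insert 992: h=2, slot 2 empty => index 2.
Insert 563: h=2, slot 2 occupied => index 3.
Insert 224: h=4, slot 4 occupied => index 5.
Insert 248: h=6, slot 6 empty => index 6.
Table: [—, —, 992, 563, 26, 224, 248, —, —, —, —]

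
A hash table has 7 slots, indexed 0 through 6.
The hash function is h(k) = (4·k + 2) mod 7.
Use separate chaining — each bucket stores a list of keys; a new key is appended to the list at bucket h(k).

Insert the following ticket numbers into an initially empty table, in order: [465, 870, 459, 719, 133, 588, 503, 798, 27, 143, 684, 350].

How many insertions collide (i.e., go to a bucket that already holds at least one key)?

465 -> bucket 0
870 -> bucket 3
459 -> bucket 4
719 -> bucket 1
133 -> bucket 2
588 -> bucket 2 (collision)
503 -> bucket 5
798 -> bucket 2 (collision)
27 -> bucket 5 (collision)
143 -> bucket 0 (collision)
684 -> bucket 1 (collision)
350 -> bucket 2 (collision)
Final buckets:
0: 465 -> 143
1: 719 -> 684
2: 133 -> 588 -> 798 -> 350
3: 870
4: 459
5: 503 -> 27
6: _

6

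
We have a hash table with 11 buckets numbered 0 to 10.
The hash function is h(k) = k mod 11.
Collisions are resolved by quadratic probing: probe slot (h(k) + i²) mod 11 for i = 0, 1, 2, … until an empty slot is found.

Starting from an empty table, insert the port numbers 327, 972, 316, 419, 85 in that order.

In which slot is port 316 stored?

327 hashes to 8; slot 8 is free → place at 8.
972 hashes to 4; slot 4 is free → place at 4.
316 hashes to 8; 8 taken → place at 9.
419 hashes to 1; slot 1 is free → place at 1.
85 hashes to 8; 8,9,1 taken → place at 6.
Table: [_, 419, _, _, 972, _, 85, _, 327, 316, _]

9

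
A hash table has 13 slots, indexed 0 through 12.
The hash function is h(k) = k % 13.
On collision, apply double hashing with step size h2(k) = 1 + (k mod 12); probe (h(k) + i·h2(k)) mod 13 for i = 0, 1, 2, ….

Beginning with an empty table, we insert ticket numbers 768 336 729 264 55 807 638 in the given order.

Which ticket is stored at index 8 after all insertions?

729

Insert 768: h=1, slot 1 empty -> index 1.
Insert 336: h=11, slot 11 empty -> index 11.
Insert 729: h=1, h2=10, slots 1,11 occupied -> index 8.
Insert 264: h=4, slot 4 empty -> index 4.
Insert 55: h=3, slot 3 empty -> index 3.
Insert 807: h=1, h2=4, slot 1 occupied -> index 5.
Insert 638: h=1, h2=3, slots 1,4 occupied -> index 7.
Table: [., 768, ., 55, 264, 807, ., 638, 729, ., ., 336, .]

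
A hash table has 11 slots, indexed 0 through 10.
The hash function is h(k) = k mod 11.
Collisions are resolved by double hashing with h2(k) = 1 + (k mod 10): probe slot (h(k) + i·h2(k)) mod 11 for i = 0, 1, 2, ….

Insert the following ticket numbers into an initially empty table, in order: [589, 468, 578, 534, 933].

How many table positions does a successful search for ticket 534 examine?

2

589 hashes to 6; slot 6 is free => place at 6.
468 hashes to 6, h2=9; 6 taken => place at 4.
578 hashes to 6, h2=9; 6,4 taken => place at 2.
534 hashes to 6, h2=5; 6 taken => place at 0.
933 hashes to 9; slot 9 is free => place at 9.
Table: [534, —, 578, —, 468, —, 589, —, —, 933, —]
Lookup 534: h=6, h2=5, probe 6,0 → found at 0.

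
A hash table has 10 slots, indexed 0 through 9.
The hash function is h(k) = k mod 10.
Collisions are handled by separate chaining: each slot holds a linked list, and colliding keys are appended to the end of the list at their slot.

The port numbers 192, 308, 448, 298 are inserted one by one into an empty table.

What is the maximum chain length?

Insert 192: h=2, bucket 2 empty -> new chain.
Insert 308: h=8, bucket 8 empty -> new chain.
Insert 448: h=8, bucket 8 nonempty -> append to chain.
Insert 298: h=8, bucket 8 nonempty -> append to chain.
Final buckets:
0: _
1: _
2: 192
3: _
4: _
5: _
6: _
7: _
8: 308 -> 448 -> 298
9: _

3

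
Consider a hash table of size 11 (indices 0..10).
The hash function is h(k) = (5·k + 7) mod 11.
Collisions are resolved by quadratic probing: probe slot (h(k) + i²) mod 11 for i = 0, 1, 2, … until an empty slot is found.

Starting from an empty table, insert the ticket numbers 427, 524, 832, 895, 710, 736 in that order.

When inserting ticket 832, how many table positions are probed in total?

427: h=8 -> slot 8
524: h=9 -> slot 9
832: h=9, probe 9,10 -> slot 10
895: h=5 -> slot 5
710: h=4 -> slot 4
736: h=2 -> slot 2
Table: [_, _, 736, _, 710, 895, _, _, 427, 524, 832]

2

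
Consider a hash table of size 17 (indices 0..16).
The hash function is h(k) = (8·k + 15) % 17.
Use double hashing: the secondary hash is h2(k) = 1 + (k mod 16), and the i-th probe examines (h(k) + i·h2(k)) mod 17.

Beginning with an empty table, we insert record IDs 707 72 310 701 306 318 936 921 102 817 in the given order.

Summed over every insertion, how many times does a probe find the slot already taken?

Insert 707: h=10, slot 10 empty => index 10.
Insert 72: h=13, slot 13 empty => index 13.
Insert 310: h=13, h2=7, slot 13 occupied => index 3.
Insert 701: h=13, h2=14, slots 13,10 occupied => index 7.
Insert 306: h=15, slot 15 empty => index 15.
Insert 318: h=9, slot 9 empty => index 9.
Insert 936: h=6, slot 6 empty => index 6.
Insert 921: h=5, slot 5 empty => index 5.
Insert 102: h=15, h2=7, slots 15,5 occupied => index 12.
Insert 817: h=6, h2=2, slot 6 occupied => index 8.
Table: [—, —, —, 310, —, 921, 936, 701, 817, 318, 707, —, 102, 72, —, 306, —]

6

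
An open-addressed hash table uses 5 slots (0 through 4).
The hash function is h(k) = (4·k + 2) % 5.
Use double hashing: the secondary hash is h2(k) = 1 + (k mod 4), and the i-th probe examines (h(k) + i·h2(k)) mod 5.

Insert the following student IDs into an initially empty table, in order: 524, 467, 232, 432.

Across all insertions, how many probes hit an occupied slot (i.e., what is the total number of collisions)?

3

524 hashes to 3; slot 3 is free => place at 3.
467 hashes to 0; slot 0 is free => place at 0.
232 hashes to 0, h2=1; 0 taken => place at 1.
432 hashes to 0, h2=1; 0,1 taken => place at 2.
Table: [467, 232, 432, 524, ∅]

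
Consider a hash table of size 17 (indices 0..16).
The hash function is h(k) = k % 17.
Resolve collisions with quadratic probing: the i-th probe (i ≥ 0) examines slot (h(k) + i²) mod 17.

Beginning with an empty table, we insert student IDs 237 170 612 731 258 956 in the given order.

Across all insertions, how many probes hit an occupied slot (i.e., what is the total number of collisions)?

Insert 237: h=16, slot 16 empty -> index 16.
Insert 170: h=0, slot 0 empty -> index 0.
Insert 612: h=0, slot 0 occupied -> index 1.
Insert 731: h=0, slots 0,1 occupied -> index 4.
Insert 258: h=3, slot 3 empty -> index 3.
Insert 956: h=4, slot 4 occupied -> index 5.
Table: [170, 612, _, 258, 731, 956, _, _, _, _, _, _, _, _, _, _, 237]

4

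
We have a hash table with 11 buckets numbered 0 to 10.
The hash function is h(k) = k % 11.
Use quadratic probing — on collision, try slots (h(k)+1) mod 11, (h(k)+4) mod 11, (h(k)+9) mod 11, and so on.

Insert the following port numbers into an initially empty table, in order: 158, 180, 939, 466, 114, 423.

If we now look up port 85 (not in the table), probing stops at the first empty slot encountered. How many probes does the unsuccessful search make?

3

158: h=4 → slot 4
180: h=4, probe 4,5 → slot 5
939: h=4, probe 4,5,8 → slot 8
466: h=4, probe 4,5,8,2 → slot 2
114: h=4, probe 4,5,8,2,9 → slot 9
423: h=5, probe 5,6 → slot 6
Table: [., ., 466, ., 158, 180, 423, ., 939, 114, .]
Lookup 85: h=8, probe 8,9,1 → slot 1 empty, not found.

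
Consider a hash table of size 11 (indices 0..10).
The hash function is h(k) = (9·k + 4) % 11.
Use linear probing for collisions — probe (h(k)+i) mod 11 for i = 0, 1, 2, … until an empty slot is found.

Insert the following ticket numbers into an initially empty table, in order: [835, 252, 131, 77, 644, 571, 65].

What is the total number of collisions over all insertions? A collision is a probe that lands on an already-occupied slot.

Insert 835: h=6, slot 6 empty => index 6.
Insert 252: h=6, slot 6 occupied => index 7.
Insert 131: h=6, slots 6,7 occupied => index 8.
Insert 77: h=4, slot 4 empty => index 4.
Insert 644: h=3, slot 3 empty => index 3.
Insert 571: h=6, slots 6,7,8 occupied => index 9.
Insert 65: h=6, slots 6,7,8,9 occupied => index 10.
Table: [∅, ∅, ∅, 644, 77, ∅, 835, 252, 131, 571, 65]

10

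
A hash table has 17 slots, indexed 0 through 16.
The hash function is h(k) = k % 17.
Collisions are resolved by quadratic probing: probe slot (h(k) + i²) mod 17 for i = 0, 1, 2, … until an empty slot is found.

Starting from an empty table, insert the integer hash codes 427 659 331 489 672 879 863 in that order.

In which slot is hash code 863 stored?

0

427 hashes to 2; slot 2 is free => place at 2.
659 hashes to 13; slot 13 is free => place at 13.
331 hashes to 8; slot 8 is free => place at 8.
489 hashes to 13; 13 taken => place at 14.
672 hashes to 9; slot 9 is free => place at 9.
879 hashes to 12; slot 12 is free => place at 12.
863 hashes to 13; 13,14 taken => place at 0.
Table: [863, -, 427, -, -, -, -, -, 331, 672, -, -, 879, 659, 489, -, -]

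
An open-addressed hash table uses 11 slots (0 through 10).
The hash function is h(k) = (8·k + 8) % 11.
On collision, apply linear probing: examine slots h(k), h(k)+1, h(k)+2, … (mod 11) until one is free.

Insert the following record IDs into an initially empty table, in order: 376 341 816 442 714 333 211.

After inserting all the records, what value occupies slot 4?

376: h=2 -> slot 2
341: h=8 -> slot 8
816: h=2, probe 2,3 -> slot 3
442: h=2, probe 2,3,4 -> slot 4
714: h=0 -> slot 0
333: h=10 -> slot 10
211: h=2, probe 2,3,4,5 -> slot 5
Table: [714, ∅, 376, 816, 442, 211, ∅, ∅, 341, ∅, 333]

442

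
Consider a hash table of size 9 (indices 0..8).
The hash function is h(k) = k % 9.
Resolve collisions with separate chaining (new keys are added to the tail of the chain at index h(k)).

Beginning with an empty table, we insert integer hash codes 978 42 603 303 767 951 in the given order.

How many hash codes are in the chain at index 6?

4

978 → bucket 6
42 → bucket 6 (collision)
603 → bucket 0
303 → bucket 6 (collision)
767 → bucket 2
951 → bucket 6 (collision)
Final buckets:
0: 603
1: ∅
2: 767
3: ∅
4: ∅
5: ∅
6: 978 -> 42 -> 303 -> 951
7: ∅
8: ∅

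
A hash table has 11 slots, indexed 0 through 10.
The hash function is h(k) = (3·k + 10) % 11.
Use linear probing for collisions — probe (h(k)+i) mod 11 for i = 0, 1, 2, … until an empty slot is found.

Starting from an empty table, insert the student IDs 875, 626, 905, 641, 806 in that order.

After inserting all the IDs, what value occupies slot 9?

641

875 hashes to 6; slot 6 is free → place at 6.
626 hashes to 7; slot 7 is free → place at 7.
905 hashes to 8; slot 8 is free → place at 8.
641 hashes to 8; 8 taken → place at 9.
806 hashes to 8; 8,9 taken → place at 10.
Table: [-, -, -, -, -, -, 875, 626, 905, 641, 806]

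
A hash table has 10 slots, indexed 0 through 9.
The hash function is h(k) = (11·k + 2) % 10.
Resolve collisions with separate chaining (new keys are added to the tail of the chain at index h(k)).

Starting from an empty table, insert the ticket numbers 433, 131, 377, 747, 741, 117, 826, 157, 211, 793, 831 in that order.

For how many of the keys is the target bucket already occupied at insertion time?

7

Insert 433: h=5, bucket 5 empty → new chain.
Insert 131: h=3, bucket 3 empty → new chain.
Insert 377: h=9, bucket 9 empty → new chain.
Insert 747: h=9, bucket 9 nonempty → append to chain.
Insert 741: h=3, bucket 3 nonempty → append to chain.
Insert 117: h=9, bucket 9 nonempty → append to chain.
Insert 826: h=8, bucket 8 empty → new chain.
Insert 157: h=9, bucket 9 nonempty → append to chain.
Insert 211: h=3, bucket 3 nonempty → append to chain.
Insert 793: h=5, bucket 5 nonempty → append to chain.
Insert 831: h=3, bucket 3 nonempty → append to chain.
Final buckets:
0: _
1: _
2: _
3: 131 -> 741 -> 211 -> 831
4: _
5: 433 -> 793
6: _
7: _
8: 826
9: 377 -> 747 -> 117 -> 157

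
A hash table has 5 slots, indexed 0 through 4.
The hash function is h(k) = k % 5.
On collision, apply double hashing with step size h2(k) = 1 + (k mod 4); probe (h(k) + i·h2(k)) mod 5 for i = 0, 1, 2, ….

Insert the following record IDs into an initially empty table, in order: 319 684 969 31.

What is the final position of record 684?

0

319: h=4 -> slot 4
684: h=4, h2=1, probe 4,0 -> slot 0
969: h=4, h2=2, probe 4,1 -> slot 1
31: h=1, h2=4, probe 1,0,4,3 -> slot 3
Table: [684, 969, ∅, 31, 319]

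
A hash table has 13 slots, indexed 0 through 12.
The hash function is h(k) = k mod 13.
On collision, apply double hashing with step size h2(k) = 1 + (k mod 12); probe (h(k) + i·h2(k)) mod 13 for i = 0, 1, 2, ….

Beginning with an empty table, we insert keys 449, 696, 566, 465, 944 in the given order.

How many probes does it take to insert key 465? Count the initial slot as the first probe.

3

449: h=7 -> slot 7
696: h=7, h2=1, probe 7,8 -> slot 8
566: h=7, h2=3, probe 7,10 -> slot 10
465: h=10, h2=10, probe 10,7,4 -> slot 4
944: h=8, h2=9, probe 8,4,0 -> slot 0
Table: [944, -, -, -, 465, -, -, 449, 696, -, 566, -, -]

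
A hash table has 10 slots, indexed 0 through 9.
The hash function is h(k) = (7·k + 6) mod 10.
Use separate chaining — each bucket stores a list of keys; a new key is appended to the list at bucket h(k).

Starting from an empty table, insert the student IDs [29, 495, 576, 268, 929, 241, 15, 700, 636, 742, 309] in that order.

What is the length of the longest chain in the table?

29 → bucket 9
495 → bucket 1
576 → bucket 8
268 → bucket 2
929 → bucket 9 (collision)
241 → bucket 3
15 → bucket 1 (collision)
700 → bucket 6
636 → bucket 8 (collision)
742 → bucket 0
309 → bucket 9 (collision)
Final buckets:
0: 742
1: 495 -> 15
2: 268
3: 241
4: —
5: —
6: 700
7: —
8: 576 -> 636
9: 29 -> 929 -> 309

3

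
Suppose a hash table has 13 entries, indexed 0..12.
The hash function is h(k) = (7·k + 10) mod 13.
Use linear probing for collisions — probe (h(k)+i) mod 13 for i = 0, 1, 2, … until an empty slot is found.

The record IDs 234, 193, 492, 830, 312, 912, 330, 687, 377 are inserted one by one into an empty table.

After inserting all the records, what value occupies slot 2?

687

234: h=10 => slot 10
193: h=9 => slot 9
492: h=9, probe 9,10,11 => slot 11
830: h=9, probe 9,10,11,12 => slot 12
312: h=10, probe 10,11,12,0 => slot 0
912: h=11, probe 11,12,0,1 => slot 1
330: h=6 => slot 6
687: h=9, probe 9,10,11,12,0,1,2 => slot 2
377: h=10, probe 10,11,12,0,1,2,3 => slot 3
Table: [312, 912, 687, 377, ., ., 330, ., ., 193, 234, 492, 830]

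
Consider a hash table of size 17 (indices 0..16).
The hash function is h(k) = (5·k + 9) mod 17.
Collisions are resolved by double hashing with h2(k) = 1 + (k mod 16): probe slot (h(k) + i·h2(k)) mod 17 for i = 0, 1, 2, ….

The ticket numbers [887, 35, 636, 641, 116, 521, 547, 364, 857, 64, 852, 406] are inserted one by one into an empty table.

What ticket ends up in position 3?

887 hashes to 7; slot 7 is free => place at 7.
35 hashes to 14; slot 14 is free => place at 14.
636 hashes to 10; slot 10 is free => place at 10.
641 hashes to 1; slot 1 is free => place at 1.
116 hashes to 11; slot 11 is free => place at 11.
521 hashes to 13; slot 13 is free => place at 13.
547 hashes to 7, h2=4; 7,11 taken => place at 15.
364 hashes to 10, h2=13; 10 taken => place at 6.
857 hashes to 10, h2=10; 10 taken => place at 3.
64 hashes to 6, h2=1; 6,7 taken => place at 8.
852 hashes to 2; slot 2 is free => place at 2.
406 hashes to 16; slot 16 is free => place at 16.
Table: [∅, 641, 852, 857, ∅, ∅, 364, 887, 64, ∅, 636, 116, ∅, 521, 35, 547, 406]

857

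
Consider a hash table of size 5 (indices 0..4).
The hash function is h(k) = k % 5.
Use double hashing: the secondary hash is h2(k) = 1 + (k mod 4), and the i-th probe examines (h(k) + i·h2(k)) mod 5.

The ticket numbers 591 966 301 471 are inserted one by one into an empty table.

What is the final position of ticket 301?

Insert 591: h=1, slot 1 empty → index 1.
Insert 966: h=1, h2=3, slot 1 occupied → index 4.
Insert 301: h=1, h2=2, slot 1 occupied → index 3.
Insert 471: h=1, h2=4, slot 1 occupied → index 0.
Table: [471, 591, _, 301, 966]

3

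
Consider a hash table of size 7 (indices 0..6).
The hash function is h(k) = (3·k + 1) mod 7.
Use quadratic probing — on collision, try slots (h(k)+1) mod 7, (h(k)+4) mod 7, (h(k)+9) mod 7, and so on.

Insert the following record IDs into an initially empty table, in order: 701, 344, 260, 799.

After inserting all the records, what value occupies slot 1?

260

701 hashes to 4; slot 4 is free -> place at 4.
344 hashes to 4; 4 taken -> place at 5.
260 hashes to 4; 4,5 taken -> place at 1.
799 hashes to 4; 4,5,1 taken -> place at 6.
Table: [-, 260, -, -, 701, 344, 799]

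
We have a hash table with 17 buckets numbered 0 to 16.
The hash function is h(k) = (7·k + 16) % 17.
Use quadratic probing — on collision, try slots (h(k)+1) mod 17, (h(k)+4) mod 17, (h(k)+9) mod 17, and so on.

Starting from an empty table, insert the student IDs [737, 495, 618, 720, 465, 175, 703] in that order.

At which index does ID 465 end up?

737 hashes to 7; slot 7 is free => place at 7.
495 hashes to 13; slot 13 is free => place at 13.
618 hashes to 7; 7 taken => place at 8.
720 hashes to 7; 7,8 taken => place at 11.
465 hashes to 7; 7,8,11 taken => place at 16.
175 hashes to 0; slot 0 is free => place at 0.
703 hashes to 7; 7,8,11,16 taken => place at 6.
Table: [175, ., ., ., ., ., 703, 737, 618, ., ., 720, ., 495, ., ., 465]

16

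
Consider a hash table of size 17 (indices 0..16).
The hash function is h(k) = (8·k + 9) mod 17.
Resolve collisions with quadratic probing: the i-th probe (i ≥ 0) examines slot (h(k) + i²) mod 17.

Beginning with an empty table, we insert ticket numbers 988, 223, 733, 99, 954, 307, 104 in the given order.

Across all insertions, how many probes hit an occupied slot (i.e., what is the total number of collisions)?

11

988: h=8 => slot 8
223: h=8, probe 8,9 => slot 9
733: h=8, probe 8,9,12 => slot 12
99: h=2 => slot 2
954: h=8, probe 8,9,12,0 => slot 0
307: h=0, probe 0,1 => slot 1
104: h=8, probe 8,9,12,0,7 => slot 7
Table: [954, 307, 99, —, —, —, —, 104, 988, 223, —, —, 733, —, —, —, —]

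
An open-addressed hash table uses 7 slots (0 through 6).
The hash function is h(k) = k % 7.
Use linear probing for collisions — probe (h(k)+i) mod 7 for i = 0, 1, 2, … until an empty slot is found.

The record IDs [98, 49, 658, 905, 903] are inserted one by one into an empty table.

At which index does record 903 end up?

4

Insert 98: h=0, slot 0 empty -> index 0.
Insert 49: h=0, slot 0 occupied -> index 1.
Insert 658: h=0, slots 0,1 occupied -> index 2.
Insert 905: h=2, slot 2 occupied -> index 3.
Insert 903: h=0, slots 0,1,2,3 occupied -> index 4.
Table: [98, 49, 658, 905, 903, -, -]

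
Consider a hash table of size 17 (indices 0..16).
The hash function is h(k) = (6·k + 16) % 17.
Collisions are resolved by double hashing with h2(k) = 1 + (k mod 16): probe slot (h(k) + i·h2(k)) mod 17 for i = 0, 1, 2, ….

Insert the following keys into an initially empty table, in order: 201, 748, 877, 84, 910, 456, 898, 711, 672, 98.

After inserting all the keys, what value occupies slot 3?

Insert 201: h=15, slot 15 empty → index 15.
Insert 748: h=16, slot 16 empty → index 16.
Insert 877: h=8, slot 8 empty → index 8.
Insert 84: h=10, slot 10 empty → index 10.
Insert 910: h=2, slot 2 empty → index 2.
Insert 456: h=15, h2=9, slot 15 occupied → index 7.
Insert 898: h=15, h2=3, slot 15 occupied → index 1.
Insert 711: h=15, h2=8, slot 15 occupied → index 6.
Insert 672: h=2, h2=1, slot 2 occupied → index 3.
Insert 98: h=9, slot 9 empty → index 9.
Table: [∅, 898, 910, 672, ∅, ∅, 711, 456, 877, 98, 84, ∅, ∅, ∅, ∅, 201, 748]

672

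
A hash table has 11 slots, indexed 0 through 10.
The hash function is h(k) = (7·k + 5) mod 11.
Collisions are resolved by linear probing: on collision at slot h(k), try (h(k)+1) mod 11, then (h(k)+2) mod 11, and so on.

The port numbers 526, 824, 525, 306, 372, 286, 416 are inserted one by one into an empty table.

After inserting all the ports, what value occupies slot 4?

526 hashes to 2; slot 2 is free → place at 2.
824 hashes to 9; slot 9 is free → place at 9.
525 hashes to 6; slot 6 is free → place at 6.
306 hashes to 2; 2 taken → place at 3.
372 hashes to 2; 2,3 taken → place at 4.
286 hashes to 5; slot 5 is free → place at 5.
416 hashes to 2; 2,3,4,5,6 taken → place at 7.
Table: [_, _, 526, 306, 372, 286, 525, 416, _, 824, _]

372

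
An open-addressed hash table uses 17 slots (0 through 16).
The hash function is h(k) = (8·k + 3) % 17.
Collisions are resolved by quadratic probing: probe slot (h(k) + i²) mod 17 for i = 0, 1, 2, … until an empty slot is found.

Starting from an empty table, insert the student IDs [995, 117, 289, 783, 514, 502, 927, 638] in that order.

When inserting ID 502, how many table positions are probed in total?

2

995: h=7 → slot 7
117: h=4 → slot 4
289: h=3 → slot 3
783: h=11 → slot 11
514: h=1 → slot 1
502: h=7, probe 7,8 → slot 8
927: h=7, probe 7,8,11,16 → slot 16
638: h=7, probe 7,8,11,16,6 → slot 6
Table: [∅, 514, ∅, 289, 117, ∅, 638, 995, 502, ∅, ∅, 783, ∅, ∅, ∅, ∅, 927]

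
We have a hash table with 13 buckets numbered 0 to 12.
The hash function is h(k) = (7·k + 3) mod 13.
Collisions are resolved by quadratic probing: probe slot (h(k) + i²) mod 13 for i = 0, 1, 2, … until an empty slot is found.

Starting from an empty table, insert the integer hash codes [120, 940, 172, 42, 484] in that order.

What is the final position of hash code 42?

2

120 hashes to 11; slot 11 is free → place at 11.
940 hashes to 5; slot 5 is free → place at 5.
172 hashes to 11; 11 taken → place at 12.
42 hashes to 11; 11,12 taken → place at 2.
484 hashes to 11; 11,12,2 taken → place at 7.
Table: [-, -, 42, -, -, 940, -, 484, -, -, -, 120, 172]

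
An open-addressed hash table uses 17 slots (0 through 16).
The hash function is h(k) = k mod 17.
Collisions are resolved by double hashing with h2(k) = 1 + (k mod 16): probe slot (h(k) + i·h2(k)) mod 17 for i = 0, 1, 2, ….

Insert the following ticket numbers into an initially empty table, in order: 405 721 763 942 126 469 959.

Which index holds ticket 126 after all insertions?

3

405: h=14 → slot 14
721: h=7 → slot 7
763: h=15 → slot 15
942: h=7, h2=15, probe 7,5 → slot 5
126: h=7, h2=15, probe 7,5,3 → slot 3
469: h=10 → slot 10
959: h=7, h2=16, probe 7,6 → slot 6
Table: [., ., ., 126, ., 942, 959, 721, ., ., 469, ., ., ., 405, 763, .]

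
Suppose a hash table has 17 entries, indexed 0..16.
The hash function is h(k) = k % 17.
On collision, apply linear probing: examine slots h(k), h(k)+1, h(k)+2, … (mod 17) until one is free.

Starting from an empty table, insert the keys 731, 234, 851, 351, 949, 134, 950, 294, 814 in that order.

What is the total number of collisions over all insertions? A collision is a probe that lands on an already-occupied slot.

731: h=0 -> slot 0
234: h=13 -> slot 13
851: h=1 -> slot 1
351: h=11 -> slot 11
949: h=14 -> slot 14
134: h=15 -> slot 15
950: h=15, probe 15,16 -> slot 16
294: h=5 -> slot 5
814: h=15, probe 15,16,0,1,2 -> slot 2
Table: [731, 851, 814, -, -, 294, -, -, -, -, -, 351, -, 234, 949, 134, 950]

5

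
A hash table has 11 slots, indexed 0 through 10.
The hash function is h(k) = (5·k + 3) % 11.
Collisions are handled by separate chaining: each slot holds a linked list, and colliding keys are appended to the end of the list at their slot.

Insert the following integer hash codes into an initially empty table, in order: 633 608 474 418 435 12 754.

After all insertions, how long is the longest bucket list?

3

633 -> bucket 0
608 -> bucket 7
474 -> bucket 8
418 -> bucket 3
435 -> bucket 0 (collision)
12 -> bucket 8 (collision)
754 -> bucket 0 (collision)
Final buckets:
0: 633 -> 435 -> 754
1: .
2: .
3: 418
4: .
5: .
6: .
7: 608
8: 474 -> 12
9: .
10: .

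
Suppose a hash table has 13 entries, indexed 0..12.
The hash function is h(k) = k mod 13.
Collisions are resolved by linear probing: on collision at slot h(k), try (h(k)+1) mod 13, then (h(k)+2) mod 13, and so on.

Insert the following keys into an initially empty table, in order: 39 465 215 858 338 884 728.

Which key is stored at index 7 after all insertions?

Insert 39: h=0, slot 0 empty → index 0.
Insert 465: h=10, slot 10 empty → index 10.
Insert 215: h=7, slot 7 empty → index 7.
Insert 858: h=0, slot 0 occupied → index 1.
Insert 338: h=0, slots 0,1 occupied → index 2.
Insert 884: h=0, slots 0,1,2 occupied → index 3.
Insert 728: h=0, slots 0,1,2,3 occupied → index 4.
Table: [39, 858, 338, 884, 728, —, —, 215, —, —, 465, —, —]

215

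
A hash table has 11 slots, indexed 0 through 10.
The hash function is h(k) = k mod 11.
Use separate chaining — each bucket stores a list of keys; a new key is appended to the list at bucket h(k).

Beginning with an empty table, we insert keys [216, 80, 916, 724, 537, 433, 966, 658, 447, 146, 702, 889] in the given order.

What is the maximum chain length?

6

Insert 216: h=7, bucket 7 empty -> new chain.
Insert 80: h=3, bucket 3 empty -> new chain.
Insert 916: h=3, bucket 3 nonempty -> append to chain.
Insert 724: h=9, bucket 9 empty -> new chain.
Insert 537: h=9, bucket 9 nonempty -> append to chain.
Insert 433: h=4, bucket 4 empty -> new chain.
Insert 966: h=9, bucket 9 nonempty -> append to chain.
Insert 658: h=9, bucket 9 nonempty -> append to chain.
Insert 447: h=7, bucket 7 nonempty -> append to chain.
Insert 146: h=3, bucket 3 nonempty -> append to chain.
Insert 702: h=9, bucket 9 nonempty -> append to chain.
Insert 889: h=9, bucket 9 nonempty -> append to chain.
Final buckets:
0: ∅
1: ∅
2: ∅
3: 80 -> 916 -> 146
4: 433
5: ∅
6: ∅
7: 216 -> 447
8: ∅
9: 724 -> 537 -> 966 -> 658 -> 702 -> 889
10: ∅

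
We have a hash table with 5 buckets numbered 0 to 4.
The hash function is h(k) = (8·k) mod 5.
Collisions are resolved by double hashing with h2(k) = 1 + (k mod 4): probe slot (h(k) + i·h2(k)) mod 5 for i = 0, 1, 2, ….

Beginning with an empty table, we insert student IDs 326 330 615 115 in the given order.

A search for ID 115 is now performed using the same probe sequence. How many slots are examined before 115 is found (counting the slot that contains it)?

4

326: h=3 -> slot 3
330: h=0 -> slot 0
615: h=0, h2=4, probe 0,4 -> slot 4
115: h=0, h2=4, probe 0,4,3,2 -> slot 2
Table: [330, _, 115, 326, 615]
Lookup 115: h=0, h2=4, probe 0,4,3,2 → found at 2.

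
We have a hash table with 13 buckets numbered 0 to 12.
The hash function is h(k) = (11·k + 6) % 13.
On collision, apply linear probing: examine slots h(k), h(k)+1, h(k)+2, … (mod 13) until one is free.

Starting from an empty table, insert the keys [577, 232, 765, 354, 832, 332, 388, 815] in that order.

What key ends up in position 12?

388

577: h=9 -> slot 9
232: h=10 -> slot 10
765: h=10, probe 10,11 -> slot 11
354: h=0 -> slot 0
832: h=6 -> slot 6
332: h=5 -> slot 5
388: h=10, probe 10,11,12 -> slot 12
815: h=1 -> slot 1
Table: [354, 815, _, _, _, 332, 832, _, _, 577, 232, 765, 388]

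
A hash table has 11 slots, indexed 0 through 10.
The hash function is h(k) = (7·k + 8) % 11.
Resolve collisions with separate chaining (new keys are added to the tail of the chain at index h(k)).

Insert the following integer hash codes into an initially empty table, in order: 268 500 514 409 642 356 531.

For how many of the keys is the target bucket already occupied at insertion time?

2

268 → bucket 3
500 → bucket 10
514 → bucket 9
409 → bucket 0
642 → bucket 3 (collision)
356 → bucket 3 (collision)
531 → bucket 7
Final buckets:
0: 409
1: -
2: -
3: 268 -> 642 -> 356
4: -
5: -
6: -
7: 531
8: -
9: 514
10: 500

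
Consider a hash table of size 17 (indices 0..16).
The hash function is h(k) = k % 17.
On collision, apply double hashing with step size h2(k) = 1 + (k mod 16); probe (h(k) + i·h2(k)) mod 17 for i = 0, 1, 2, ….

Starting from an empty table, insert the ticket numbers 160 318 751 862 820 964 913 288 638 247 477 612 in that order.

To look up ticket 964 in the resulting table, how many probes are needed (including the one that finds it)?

Insert 160: h=7, slot 7 empty → index 7.
Insert 318: h=12, slot 12 empty → index 12.
Insert 751: h=3, slot 3 empty → index 3.
Insert 862: h=12, h2=15, slot 12 occupied → index 10.
Insert 820: h=4, slot 4 empty → index 4.
Insert 964: h=12, h2=5, slot 12 occupied → index 0.
Insert 913: h=12, h2=2, slot 12 occupied → index 14.
Insert 288: h=16, slot 16 empty → index 16.
Insert 638: h=9, slot 9 empty → index 9.
Insert 247: h=9, h2=8, slots 9,0 occupied → index 8.
Insert 477: h=1, slot 1 empty → index 1.
Insert 612: h=0, h2=5, slot 0 occupied → index 5.
Table: [964, 477, -, 751, 820, 612, -, 160, 247, 638, 862, -, 318, -, 913, -, 288]
Lookup 964: h=12, h2=5, probe 12,0 → found at 0.

2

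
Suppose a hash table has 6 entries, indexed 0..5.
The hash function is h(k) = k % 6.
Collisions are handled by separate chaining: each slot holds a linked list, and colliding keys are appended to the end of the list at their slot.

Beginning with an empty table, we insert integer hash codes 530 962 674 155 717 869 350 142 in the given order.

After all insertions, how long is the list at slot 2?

4

Insert 530: h=2, bucket 2 empty → new chain.
Insert 962: h=2, bucket 2 nonempty → append to chain.
Insert 674: h=2, bucket 2 nonempty → append to chain.
Insert 155: h=5, bucket 5 empty → new chain.
Insert 717: h=3, bucket 3 empty → new chain.
Insert 869: h=5, bucket 5 nonempty → append to chain.
Insert 350: h=2, bucket 2 nonempty → append to chain.
Insert 142: h=4, bucket 4 empty → new chain.
Final buckets:
0: ∅
1: ∅
2: 530 -> 962 -> 674 -> 350
3: 717
4: 142
5: 155 -> 869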